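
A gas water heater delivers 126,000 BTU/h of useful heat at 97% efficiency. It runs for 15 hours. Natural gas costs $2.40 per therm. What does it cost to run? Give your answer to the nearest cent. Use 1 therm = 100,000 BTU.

$46.76

Heat delivered = 126,000 BTU/h × 15 h = 1,890,000 BTU
Gas input = 1,890,000 / 0.97 = 1,948,454 BTU
= 1,948,454 / 100,000 = 19.48 therm
Cost = 19.48 × $2.40/therm = $46.76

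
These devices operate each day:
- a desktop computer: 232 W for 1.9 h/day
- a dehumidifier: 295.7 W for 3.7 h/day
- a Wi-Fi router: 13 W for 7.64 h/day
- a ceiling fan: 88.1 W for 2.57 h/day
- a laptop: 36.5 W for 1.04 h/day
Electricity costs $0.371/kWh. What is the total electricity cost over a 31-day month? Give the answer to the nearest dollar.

$22

desktop computer: 232 W × 1.9 h × 31 d = 13,665 Wh = 13.66 kWh
dehumidifier: 295.7 W × 3.7 h × 31 d = 33,917 Wh = 33.92 kWh
Wi-Fi router: 13 W × 7.64 h × 31 d = 3,079 Wh = 3.079 kWh
ceiling fan: 88.1 W × 2.57 h × 31 d = 7,019 Wh = 7.019 kWh
laptop: 36.5 W × 1.04 h × 31 d = 1,177 Wh = 1.177 kWh
Total energy = 13.66 + 33.92 + 3.079 + 7.019 + 1.177 = 58.86 kWh
Cost = 58.86 kWh × $0.371 = $21.84 ≈ $22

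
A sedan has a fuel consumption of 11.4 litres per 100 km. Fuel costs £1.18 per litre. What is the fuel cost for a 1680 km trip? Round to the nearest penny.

£225.99

Fuel = 11.4 L/100 km × 1680 km / 100 = 191.5 L
Cost = 191.5 L × £1.18/L = £225.99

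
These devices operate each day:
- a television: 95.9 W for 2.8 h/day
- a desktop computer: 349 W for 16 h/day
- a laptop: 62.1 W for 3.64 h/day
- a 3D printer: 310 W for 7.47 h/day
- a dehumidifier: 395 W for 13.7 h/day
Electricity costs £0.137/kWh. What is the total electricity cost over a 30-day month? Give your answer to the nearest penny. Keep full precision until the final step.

£56.74

television: 95.9 W × 2.8 h × 30 d = 8,056 Wh = 8.056 kWh
desktop computer: 349 W × 16 h × 30 d = 167,520 Wh = 167.5 kWh
laptop: 62.1 W × 3.64 h × 30 d = 6,781 Wh = 6.781 kWh
3D printer: 310 W × 7.47 h × 30 d = 69,471 Wh = 69.47 kWh
dehumidifier: 395 W × 13.7 h × 30 d = 162,345 Wh = 162.3 kWh
Total energy = 8.056 + 167.5 + 6.781 + 69.47 + 162.3 = 414.2 kWh
Cost = 414.2 kWh × £0.137 = £56.74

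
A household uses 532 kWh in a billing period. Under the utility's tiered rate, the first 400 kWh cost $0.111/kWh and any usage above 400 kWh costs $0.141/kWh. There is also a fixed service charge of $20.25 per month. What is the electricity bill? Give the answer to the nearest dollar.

First 400 kWh × $0.111 = $44.40
Remaining 132 kWh × $0.141 = $18.61
Energy charge = $63.01; + service $20.25 = $83.26 ≈ $83

$83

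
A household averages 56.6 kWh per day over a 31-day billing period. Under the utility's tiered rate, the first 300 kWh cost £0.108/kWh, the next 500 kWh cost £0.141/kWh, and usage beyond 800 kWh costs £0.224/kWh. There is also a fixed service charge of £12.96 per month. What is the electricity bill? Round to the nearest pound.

£330

Usage = 56.6 kWh/day × 31 days = 1754.6 kWh
First 300 kWh × £0.108 = £32.40
Next 500 kWh × £0.141 = £70.50
Remaining 954.6 kWh × £0.224 = £213.83
Energy charge = £316.73; + service £12.96 = £329.69 ≈ £330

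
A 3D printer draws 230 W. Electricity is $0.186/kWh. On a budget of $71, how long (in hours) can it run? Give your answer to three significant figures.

Energy budget = $71 / $0.186 per kWh = 381.7 kWh = 381,720 Wh
Runtime = 381,720 Wh / 230 W = 1,660 h

1660 h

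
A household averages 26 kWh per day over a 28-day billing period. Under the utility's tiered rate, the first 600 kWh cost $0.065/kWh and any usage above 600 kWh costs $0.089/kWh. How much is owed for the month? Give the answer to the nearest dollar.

Usage = 26 kWh/day × 28 days = 728 kWh
First 600 kWh × $0.065 = $39.00
Remaining 128 kWh × $0.089 = $11.39
Total = $50.39 ≈ $50

$50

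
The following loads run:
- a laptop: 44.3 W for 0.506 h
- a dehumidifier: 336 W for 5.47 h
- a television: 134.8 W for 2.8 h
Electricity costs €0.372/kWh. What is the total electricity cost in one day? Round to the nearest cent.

laptop: 44.3 W × 0.506 h = 22 Wh = 0.02242 kWh
dehumidifier: 336 W × 5.47 h = 1,838 Wh = 1.838 kWh
television: 134.8 W × 2.8 h = 377 Wh = 0.3774 kWh
Total energy = 0.02242 + 1.838 + 0.3774 = 2.238 kWh
Cost = 2.238 kWh × €0.372 = €0.83

€0.83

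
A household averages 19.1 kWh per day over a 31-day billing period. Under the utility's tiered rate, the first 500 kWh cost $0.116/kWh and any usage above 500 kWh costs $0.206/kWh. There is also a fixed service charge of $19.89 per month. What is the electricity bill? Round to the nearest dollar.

Usage = 19.1 kWh/day × 31 days = 592.1 kWh
First 500 kWh × $0.116 = $58.00
Remaining 92.1 kWh × $0.206 = $18.97
Energy charge = $76.97; + service $19.89 = $96.86 ≈ $97

$97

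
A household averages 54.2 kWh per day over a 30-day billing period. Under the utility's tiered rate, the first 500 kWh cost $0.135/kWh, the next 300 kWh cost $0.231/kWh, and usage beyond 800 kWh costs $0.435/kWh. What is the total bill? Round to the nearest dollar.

$496

Usage = 54.2 kWh/day × 30 days = 1626 kWh
First 500 kWh × $0.135 = $67.50
Next 300 kWh × $0.231 = $69.30
Remaining 826 kWh × $0.435 = $359.31
Total = $496.11 ≈ $496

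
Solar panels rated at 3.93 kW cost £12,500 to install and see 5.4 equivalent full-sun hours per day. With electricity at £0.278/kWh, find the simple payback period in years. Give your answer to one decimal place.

Daily generation = 3.93 kW × 5.4 h = 21.22 kWh
Annual generation = 21.22 × 365 = 7746 kWh
Annual savings = 7746 × £0.278 = £2,153.40
Payback = £12,500 / £2,153.40 = 5.8 years

5.8 years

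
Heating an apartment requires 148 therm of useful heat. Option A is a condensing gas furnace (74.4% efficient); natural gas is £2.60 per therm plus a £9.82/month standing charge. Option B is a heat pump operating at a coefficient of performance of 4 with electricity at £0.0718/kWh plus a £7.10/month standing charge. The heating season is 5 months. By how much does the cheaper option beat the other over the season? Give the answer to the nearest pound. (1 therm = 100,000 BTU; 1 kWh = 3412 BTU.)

£453

Heat load = 148 therm × 100,000 = 14,800,000 BTU
Gas: input = 14,800,000 / 0.744 = 19,892,473 BTU = 198.9 therm → 198.9 × £2.60 = £517.20; + 5 × £9.82 standing = £566.30
Heat pump: 14,800,000 BTU / 3412 = 4,338 kWh heat; / 4 = 1,084 kWh in → × £0.0718 = £77.86; + 5 × £7.10 standing = £113.36
Difference = |£566.30 − £113.36| = £452.94 ≈ £453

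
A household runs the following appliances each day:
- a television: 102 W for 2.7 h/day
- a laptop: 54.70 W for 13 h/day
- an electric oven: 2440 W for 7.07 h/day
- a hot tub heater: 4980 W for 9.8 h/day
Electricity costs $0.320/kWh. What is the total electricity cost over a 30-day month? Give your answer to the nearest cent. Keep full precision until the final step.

$643.60

television: 102 W × 2.7 h × 30 d = 8,262 Wh = 8.262 kWh
laptop: 54.70 W × 13 h × 30 d = 21,333 Wh = 21.33 kWh
electric oven: 2440 W × 7.07 h × 30 d = 517,524 Wh = 517.5 kWh
hot tub heater: 4980 W × 9.8 h × 30 d = 1,464,120 Wh = 1,464 kWh
Total energy = 8.262 + 21.33 + 517.5 + 1,464 = 2,011 kWh
Cost = 2,011 kWh × $0.320 = $643.60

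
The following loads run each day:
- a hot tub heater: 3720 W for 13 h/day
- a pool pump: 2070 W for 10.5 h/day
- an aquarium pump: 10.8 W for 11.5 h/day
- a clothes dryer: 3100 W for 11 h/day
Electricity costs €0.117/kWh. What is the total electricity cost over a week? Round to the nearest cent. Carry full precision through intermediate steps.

hot tub heater: 3720 W × 13 h × 7 d = 338,520 Wh = 338.5 kWh
pool pump: 2070 W × 10.5 h × 7 d = 152,145 Wh = 152.1 kWh
aquarium pump: 10.8 W × 11.5 h × 7 d = 869 Wh = 0.8694 kWh
clothes dryer: 3100 W × 11 h × 7 d = 238,700 Wh = 238.7 kWh
Total energy = 338.5 + 152.1 + 0.8694 + 238.7 = 730.2 kWh
Cost = 730.2 kWh × €0.117 = €85.44

€85.44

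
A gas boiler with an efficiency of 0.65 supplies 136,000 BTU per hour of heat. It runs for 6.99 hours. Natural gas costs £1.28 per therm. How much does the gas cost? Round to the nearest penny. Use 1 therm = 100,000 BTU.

Heat delivered = 136,000 BTU/h × 6.99 h = 950,640 BTU
Gas input = 950,640 / 0.65 = 1,462,523 BTU
= 1,462,523 / 100,000 = 14.63 therm
Cost = 14.63 × £1.28/therm = £18.72

£18.72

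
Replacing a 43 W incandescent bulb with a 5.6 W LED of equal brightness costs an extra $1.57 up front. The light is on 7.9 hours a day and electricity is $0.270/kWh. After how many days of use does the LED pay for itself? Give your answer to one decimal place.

Power saved = 43 − 5.6 = 37.4 W
Daily energy saved = 37.4 W × 7.9 h = 295.5 Wh = 0.29546 kWh
Daily savings = 0.29546 × $0.270 = $0.0798
Payback = $1.57 / $0.0798 per day = 19.68 days

19.7 days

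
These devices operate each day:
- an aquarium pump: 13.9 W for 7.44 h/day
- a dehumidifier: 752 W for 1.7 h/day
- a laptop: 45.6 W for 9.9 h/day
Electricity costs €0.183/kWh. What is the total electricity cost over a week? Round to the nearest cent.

aquarium pump: 13.9 W × 7.44 h × 7 d = 724 Wh = 0.7239 kWh
dehumidifier: 752 W × 1.7 h × 7 d = 8,949 Wh = 8.949 kWh
laptop: 45.6 W × 9.9 h × 7 d = 3,160 Wh = 3.16 kWh
Total energy = 0.7239 + 8.949 + 3.16 = 12.83 kWh
Cost = 12.83 kWh × €0.183 = €2.35

€2.35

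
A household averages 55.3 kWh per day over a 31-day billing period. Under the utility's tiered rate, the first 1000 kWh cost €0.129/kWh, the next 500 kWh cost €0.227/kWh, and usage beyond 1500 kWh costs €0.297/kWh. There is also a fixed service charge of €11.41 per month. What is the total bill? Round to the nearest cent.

Usage = 55.3 kWh/day × 31 days = 1714.3 kWh
First 1000 kWh × €0.129 = €129.00
Next 500 kWh × €0.227 = €113.50
Remaining 214.3 kWh × €0.297 = €63.65
Energy charge = €306.15; + service €11.41 = €317.56

€317.56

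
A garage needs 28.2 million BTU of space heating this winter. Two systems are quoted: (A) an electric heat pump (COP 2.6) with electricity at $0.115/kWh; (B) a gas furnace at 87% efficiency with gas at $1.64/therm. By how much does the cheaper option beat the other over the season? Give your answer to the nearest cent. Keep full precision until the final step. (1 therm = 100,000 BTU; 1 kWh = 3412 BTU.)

$166.02

Heat load = 28.2 × 10⁶ BTU = 28,200,000 BTU
Gas: input = 28,200,000 / 0.87 = 32,413,793 BTU = 324.1 therm → 324.1 × $1.64 = $531.59
Heat pump: 28,200,000 BTU / 3412 = 8,265 kWh heat; / 2.6 = 3,179 kWh in → × $0.115 = $365.56
Difference = |$531.59 − $365.56| = $166.02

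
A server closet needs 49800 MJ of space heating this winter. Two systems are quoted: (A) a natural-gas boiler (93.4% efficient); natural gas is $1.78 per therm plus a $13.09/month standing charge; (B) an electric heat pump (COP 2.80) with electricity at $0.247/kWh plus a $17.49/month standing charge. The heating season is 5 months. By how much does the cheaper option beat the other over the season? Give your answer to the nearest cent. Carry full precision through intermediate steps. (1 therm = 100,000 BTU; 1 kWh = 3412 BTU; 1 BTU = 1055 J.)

$342.81

Heat load = 49800 MJ = 49,800,000,000 J / 1055 = 47,203,791 BTU
Gas: input = 47,203,791 / 0.934 = 50,539,391 BTU = 505.4 therm → 505.4 × $1.78 = $899.60; + 5 × $13.09 standing = $965.05
Heat pump: 47,203,791 BTU / 3412 = 13,830 kWh heat; / 2.80 = 4,941 kWh in → × $0.247 = $1,220.41; + 5 × $17.49 standing = $1,307.86
Difference = |$965.05 − $1,307.86| = $342.81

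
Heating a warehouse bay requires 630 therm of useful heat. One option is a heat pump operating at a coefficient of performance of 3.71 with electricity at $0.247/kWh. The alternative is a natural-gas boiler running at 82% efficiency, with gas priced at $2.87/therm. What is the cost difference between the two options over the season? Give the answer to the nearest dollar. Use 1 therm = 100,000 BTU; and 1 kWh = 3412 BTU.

$976

Heat load = 630 therm × 100,000 = 63,000,000 BTU
Gas: input = 63,000,000 / 0.82 = 76,829,268 BTU = 768.3 therm → 768.3 × $2.87 = $2,205.00
Heat pump: 63,000,000 BTU / 3412 = 18,460 kWh heat; / 3.71 = 4,977 kWh in → × $0.247 = $1,229.29
Difference = |$2,205.00 − $1,229.29| = $975.71 ≈ $976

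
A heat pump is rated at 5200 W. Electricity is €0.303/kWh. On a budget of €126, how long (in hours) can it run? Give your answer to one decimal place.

80.0 h

Energy budget = €126 / €0.303 per kWh = 415.8 kWh = 415,842 Wh
Runtime = 415,842 Wh / 5200 W = 79.97 h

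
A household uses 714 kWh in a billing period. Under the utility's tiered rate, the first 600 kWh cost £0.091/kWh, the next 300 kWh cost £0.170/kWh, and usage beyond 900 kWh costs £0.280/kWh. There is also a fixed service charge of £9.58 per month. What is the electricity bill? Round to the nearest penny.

First 600 kWh × £0.091 = £54.60
Next 114 kWh × £0.170 = £19.38
Remaining tier: 0 kWh (not reached)
Energy charge = £73.98; + service £9.58 = £83.56

£83.56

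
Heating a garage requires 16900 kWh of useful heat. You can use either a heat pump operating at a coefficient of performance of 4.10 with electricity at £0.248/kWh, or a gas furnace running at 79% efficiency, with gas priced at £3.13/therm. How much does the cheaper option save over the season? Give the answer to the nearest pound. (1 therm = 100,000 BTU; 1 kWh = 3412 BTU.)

Heat load = 16900 kWh × 3412 = 57,662,800 BTU
Gas: input = 57,662,800 / 0.79 = 72,990,886 BTU = 729.9 therm → 729.9 × £3.13 = £2,284.61
Heat pump: 57,662,800 BTU / 3412 = 16,900 kWh heat; / 4.10 = 4,122 kWh in → × £0.248 = £1,022.24
Difference = |£2,284.61 − £1,022.24| = £1,262.37 ≈ £1262

£1262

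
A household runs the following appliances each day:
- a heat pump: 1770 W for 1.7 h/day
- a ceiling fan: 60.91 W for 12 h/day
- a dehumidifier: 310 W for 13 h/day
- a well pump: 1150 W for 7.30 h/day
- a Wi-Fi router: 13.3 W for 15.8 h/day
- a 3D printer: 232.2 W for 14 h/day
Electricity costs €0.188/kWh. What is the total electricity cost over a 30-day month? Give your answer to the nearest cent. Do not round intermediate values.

heat pump: 1770 W × 1.7 h × 30 d = 90,270 Wh = 90.27 kWh
ceiling fan: 60.91 W × 12 h × 30 d = 21,928 Wh = 21.93 kWh
dehumidifier: 310 W × 13 h × 30 d = 120,900 Wh = 120.9 kWh
well pump: 1150 W × 7.30 h × 30 d = 251,850 Wh = 251.8 kWh
Wi-Fi router: 13.3 W × 15.8 h × 30 d = 6,304 Wh = 6.304 kWh
3D printer: 232.2 W × 14 h × 30 d = 97,524 Wh = 97.52 kWh
Total energy = 90.27 + 21.93 + 120.9 + 251.8 + 6.304 + 97.52 = 588.8 kWh
Cost = 588.8 kWh × €0.188 = €110.69

€110.69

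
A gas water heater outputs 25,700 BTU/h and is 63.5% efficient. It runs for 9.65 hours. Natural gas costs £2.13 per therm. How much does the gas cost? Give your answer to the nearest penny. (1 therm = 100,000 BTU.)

£8.32

Heat delivered = 25,700 BTU/h × 9.65 h = 248,005 BTU
Gas input = 248,005 / 0.635 = 390,559 BTU
= 390,559 / 100,000 = 3.906 therm
Cost = 3.906 × £2.13/therm = £8.32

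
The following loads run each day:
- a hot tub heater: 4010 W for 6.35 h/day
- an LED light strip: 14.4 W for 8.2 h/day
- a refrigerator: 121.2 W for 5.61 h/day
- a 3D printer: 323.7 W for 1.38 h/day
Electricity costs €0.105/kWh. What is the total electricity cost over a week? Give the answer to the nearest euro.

€20

hot tub heater: 4010 W × 6.35 h × 7 d = 178,244 Wh = 178.2 kWh
LED light strip: 14.4 W × 8.2 h × 7 d = 827 Wh = 0.8266 kWh
refrigerator: 121.2 W × 5.61 h × 7 d = 4,760 Wh = 4.76 kWh
3D printer: 323.7 W × 1.38 h × 7 d = 3,127 Wh = 3.127 kWh
Total energy = 178.2 + 0.8266 + 4.76 + 3.127 = 187 kWh
Cost = 187 kWh × €0.105 = €19.63 ≈ €20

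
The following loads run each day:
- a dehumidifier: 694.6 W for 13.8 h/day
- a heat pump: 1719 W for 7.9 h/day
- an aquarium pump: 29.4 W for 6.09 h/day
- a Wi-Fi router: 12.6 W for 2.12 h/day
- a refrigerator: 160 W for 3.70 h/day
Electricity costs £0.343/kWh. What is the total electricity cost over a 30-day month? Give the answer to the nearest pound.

dehumidifier: 694.6 W × 13.8 h × 30 d = 287,564 Wh = 287.6 kWh
heat pump: 1719 W × 7.9 h × 30 d = 407,403 Wh = 407.4 kWh
aquarium pump: 29.4 W × 6.09 h × 30 d = 5,371 Wh = 5.371 kWh
Wi-Fi router: 12.6 W × 2.12 h × 30 d = 801 Wh = 0.8014 kWh
refrigerator: 160 W × 3.70 h × 30 d = 17,760 Wh = 17.76 kWh
Total energy = 287.6 + 407.4 + 5.371 + 0.8014 + 17.76 = 718.9 kWh
Cost = 718.9 kWh × £0.343 = £246.58 ≈ £247

£247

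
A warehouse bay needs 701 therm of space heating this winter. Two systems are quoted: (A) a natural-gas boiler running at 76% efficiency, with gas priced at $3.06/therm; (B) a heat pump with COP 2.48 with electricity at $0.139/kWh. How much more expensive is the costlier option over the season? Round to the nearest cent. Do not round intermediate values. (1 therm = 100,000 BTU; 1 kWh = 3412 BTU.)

Heat load = 701 therm × 100,000 = 70,100,000 BTU
Gas: input = 70,100,000 / 0.76 = 92,236,842 BTU = 922.4 therm → 922.4 × $3.06 = $2,822.45
Heat pump: 70,100,000 BTU / 3412 = 20,550 kWh heat; / 2.48 = 8,284 kWh in → × $0.139 = $1,151.52
Difference = |$2,822.45 − $1,151.52| = $1,670.93

$1670.93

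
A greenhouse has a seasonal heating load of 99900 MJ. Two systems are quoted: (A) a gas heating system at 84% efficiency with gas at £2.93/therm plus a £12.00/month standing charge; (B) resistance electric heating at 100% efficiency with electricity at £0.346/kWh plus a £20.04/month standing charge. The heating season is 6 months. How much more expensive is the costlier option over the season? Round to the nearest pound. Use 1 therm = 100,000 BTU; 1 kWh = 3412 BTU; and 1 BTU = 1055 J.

Heat load = 99900 MJ = 99,900,000,000 J / 1055 = 94,691,943 BTU
Gas: input = 94,691,943 / 0.84 = 112,728,504 BTU = 1,127 therm → 1,127 × £2.93 = £3,302.95; + 6 × £12.00 standing = £3,374.95
Electric: 94,691,943 BTU / 3412 = 27,750 kWh → × £0.346 = £9,602.41; + 6 × £20.04 standing = £9,722.65
Difference = |£3,374.95 − £9,722.65| = £6,347.70 ≈ £6348

£6348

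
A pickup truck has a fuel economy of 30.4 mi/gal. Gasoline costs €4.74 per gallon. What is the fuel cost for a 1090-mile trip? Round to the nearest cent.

Fuel = 1090 mi / 30.4 mpg = 35.86 gal
Cost = 35.86 gal × €4.74/gal = €169.95

€169.95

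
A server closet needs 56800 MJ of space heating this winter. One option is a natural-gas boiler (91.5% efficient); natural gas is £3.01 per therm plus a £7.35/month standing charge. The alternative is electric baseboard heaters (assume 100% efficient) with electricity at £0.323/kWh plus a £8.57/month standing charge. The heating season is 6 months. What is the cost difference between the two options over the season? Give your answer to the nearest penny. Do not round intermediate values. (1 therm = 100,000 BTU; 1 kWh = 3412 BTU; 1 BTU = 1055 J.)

Heat load = 56800 MJ = 56,800,000,000 J / 1055 = 53,838,863 BTU
Gas: input = 53,838,863 / 0.915 = 58,840,287 BTU = 588.4 therm → 588.4 × £3.01 = £1,771.09; + 6 × £7.35 standing = £1,815.19
Electric: 53,838,863 BTU / 3412 = 15,780 kWh → × £0.323 = £5,096.70; + 6 × £8.57 standing = £5,148.12
Difference = |£1,815.19 − £5,148.12| = £3,332.93

£3332.93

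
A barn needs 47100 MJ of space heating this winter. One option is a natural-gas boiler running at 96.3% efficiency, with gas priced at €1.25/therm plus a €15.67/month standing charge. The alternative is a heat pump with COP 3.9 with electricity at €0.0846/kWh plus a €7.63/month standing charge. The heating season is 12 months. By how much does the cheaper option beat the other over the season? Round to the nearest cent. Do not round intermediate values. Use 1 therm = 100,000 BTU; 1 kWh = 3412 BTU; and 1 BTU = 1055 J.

€392.14

Heat load = 47100 MJ = 47,100,000,000 J / 1055 = 44,644,550 BTU
Gas: input = 44,644,550 / 0.963 = 46,359,865 BTU = 463.6 therm → 463.6 × €1.25 = €579.50; + 12 × €15.67 standing = €767.54
Heat pump: 44,644,550 BTU / 3412 = 13,080 kWh heat; / 3.9 = 3,355 kWh in → × €0.0846 = €283.83; + 12 × €7.63 standing = €375.39
Difference = |€767.54 − €375.39| = €392.14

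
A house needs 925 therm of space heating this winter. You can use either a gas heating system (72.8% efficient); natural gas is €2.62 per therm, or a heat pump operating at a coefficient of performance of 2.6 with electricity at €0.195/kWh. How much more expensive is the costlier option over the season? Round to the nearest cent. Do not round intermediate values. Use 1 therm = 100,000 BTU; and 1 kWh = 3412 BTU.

€1295.72

Heat load = 925 therm × 100,000 = 92,500,000 BTU
Gas: input = 92,500,000 / 0.728 = 127,060,440 BTU = 1,271 therm → 1,271 × €2.62 = €3,328.98
Heat pump: 92,500,000 BTU / 3412 = 27,110 kWh heat; / 2.6 = 10,430 kWh in → × €0.195 = €2,033.26
Difference = |€3,328.98 − €2,033.26| = €1,295.72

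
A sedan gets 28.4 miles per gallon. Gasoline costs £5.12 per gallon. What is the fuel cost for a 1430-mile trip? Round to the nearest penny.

Fuel = 1430 mi / 28.4 mpg = 50.35 gal
Cost = 50.35 gal × £5.12/gal = £257.80

£257.80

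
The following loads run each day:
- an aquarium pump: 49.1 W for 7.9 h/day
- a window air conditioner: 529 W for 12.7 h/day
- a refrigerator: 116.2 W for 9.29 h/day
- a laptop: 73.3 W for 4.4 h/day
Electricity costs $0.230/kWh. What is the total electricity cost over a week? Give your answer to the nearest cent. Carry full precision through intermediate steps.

aquarium pump: 49.1 W × 7.9 h × 7 d = 2,715 Wh = 2.715 kWh
window air conditioner: 529 W × 12.7 h × 7 d = 47,028 Wh = 47.03 kWh
refrigerator: 116.2 W × 9.29 h × 7 d = 7,556 Wh = 7.556 kWh
laptop: 73.3 W × 4.4 h × 7 d = 2,258 Wh = 2.258 kWh
Total energy = 2.715 + 47.03 + 7.556 + 2.258 = 59.56 kWh
Cost = 59.56 kWh × $0.230 = $13.70

$13.70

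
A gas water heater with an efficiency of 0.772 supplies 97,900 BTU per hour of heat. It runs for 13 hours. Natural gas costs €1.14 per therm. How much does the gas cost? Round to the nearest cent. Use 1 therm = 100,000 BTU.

€18.79

Heat delivered = 97,900 BTU/h × 13 h = 1,272,700 BTU
Gas input = 1,272,700 / 0.772 = 1,648,575 BTU
= 1,648,575 / 100,000 = 16.49 therm
Cost = 16.49 × €1.14/therm = €18.79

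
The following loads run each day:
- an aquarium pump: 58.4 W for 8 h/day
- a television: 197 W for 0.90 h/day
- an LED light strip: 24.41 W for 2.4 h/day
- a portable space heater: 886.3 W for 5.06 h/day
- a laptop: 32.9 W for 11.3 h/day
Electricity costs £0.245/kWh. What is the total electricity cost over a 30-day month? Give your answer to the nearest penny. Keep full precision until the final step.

aquarium pump: 58.4 W × 8 h × 30 d = 14,016 Wh = 14.02 kWh
television: 197 W × 0.90 h × 30 d = 5,319 Wh = 5.319 kWh
LED light strip: 24.41 W × 2.4 h × 30 d = 1,758 Wh = 1.758 kWh
portable space heater: 886.3 W × 5.06 h × 30 d = 134,540 Wh = 134.5 kWh
laptop: 32.9 W × 11.3 h × 30 d = 11,153 Wh = 11.15 kWh
Total energy = 14.02 + 5.319 + 1.758 + 134.5 + 11.15 = 166.8 kWh
Cost = 166.8 kWh × £0.245 = £40.86

£40.86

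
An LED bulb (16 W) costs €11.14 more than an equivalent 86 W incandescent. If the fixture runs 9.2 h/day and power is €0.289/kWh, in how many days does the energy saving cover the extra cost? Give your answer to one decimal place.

Power saved = 86 − 16 = 70 W
Daily energy saved = 70 W × 9.2 h = 644 Wh = 0.644 kWh
Daily savings = 0.644 × €0.289 = €0.1861
Payback = €11.14 / €0.1861 per day = 59.86 days

59.9 days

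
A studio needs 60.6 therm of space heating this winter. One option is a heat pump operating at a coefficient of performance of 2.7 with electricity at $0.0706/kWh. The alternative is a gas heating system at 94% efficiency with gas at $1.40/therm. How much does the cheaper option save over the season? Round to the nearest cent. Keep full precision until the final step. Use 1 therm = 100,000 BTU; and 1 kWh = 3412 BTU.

Heat load = 60.6 therm × 100,000 = 6,060,000 BTU
Gas: input = 6,060,000 / 0.94 = 6,446,809 BTU = 64.47 therm → 64.47 × $1.40 = $90.26
Heat pump: 6,060,000 BTU / 3412 = 1,776 kWh heat; / 2.7 = 657.8 kWh in → × $0.0706 = $46.44
Difference = |$90.26 − $46.44| = $43.81

$43.81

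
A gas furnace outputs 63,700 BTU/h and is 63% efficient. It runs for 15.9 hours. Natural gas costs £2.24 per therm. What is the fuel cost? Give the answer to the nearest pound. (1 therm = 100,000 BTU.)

Heat delivered = 63,700 BTU/h × 15.9 h = 1,012,830 BTU
Gas input = 1,012,830 / 0.63 = 1,607,667 BTU
= 1,607,667 / 100,000 = 16.08 therm
Cost = 16.08 × £2.24/therm = £36.01 ≈ £36

£36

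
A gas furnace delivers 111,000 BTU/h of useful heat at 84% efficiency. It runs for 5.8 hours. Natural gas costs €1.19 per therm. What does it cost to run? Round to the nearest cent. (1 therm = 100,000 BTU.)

Heat delivered = 111,000 BTU/h × 5.8 h = 643,800 BTU
Gas input = 643,800 / 0.84 = 766,429 BTU
= 766,429 / 100,000 = 7.664 therm
Cost = 7.664 × €1.19/therm = €9.12

€9.12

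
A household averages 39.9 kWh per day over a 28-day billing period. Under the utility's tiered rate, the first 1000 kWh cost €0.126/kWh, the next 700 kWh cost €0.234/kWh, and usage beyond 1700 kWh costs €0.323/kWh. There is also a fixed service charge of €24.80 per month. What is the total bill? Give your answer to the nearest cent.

Usage = 39.9 kWh/day × 28 days = 1117.2 kWh
First 1000 kWh × €0.126 = €126.00
Next 117.2 kWh × €0.234 = €27.42
Remaining tier: 0 kWh (not reached)
Energy charge = €153.42; + service €24.80 = €178.22

€178.22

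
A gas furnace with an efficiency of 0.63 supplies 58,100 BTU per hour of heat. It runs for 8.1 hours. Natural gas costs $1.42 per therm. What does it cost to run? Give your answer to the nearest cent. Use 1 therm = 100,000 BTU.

Heat delivered = 58,100 BTU/h × 8.1 h = 470,610 BTU
Gas input = 470,610 / 0.63 = 747,000 BTU
= 747,000 / 100,000 = 7.47 therm
Cost = 7.47 × $1.42/therm = $10.61

$10.61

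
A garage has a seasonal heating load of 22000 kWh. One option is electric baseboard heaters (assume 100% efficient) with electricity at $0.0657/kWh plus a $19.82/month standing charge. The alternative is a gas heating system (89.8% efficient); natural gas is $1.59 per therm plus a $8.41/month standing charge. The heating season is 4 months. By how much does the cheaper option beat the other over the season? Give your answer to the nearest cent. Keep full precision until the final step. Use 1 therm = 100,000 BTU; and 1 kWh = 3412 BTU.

Heat load = 22000 kWh × 3412 = 75,064,000 BTU
Gas: input = 75,064,000 / 0.898 = 83,590,200 BTU = 835.9 therm → 835.9 × $1.59 = $1,329.08; + 4 × $8.41 standing = $1,362.72
Electric: 75,064,000 BTU / 3412 = 22,000 kWh → × $0.0657 = $1,445.40; + 4 × $19.82 standing = $1,524.68
Difference = |$1,362.72 − $1,524.68| = $161.96

$161.96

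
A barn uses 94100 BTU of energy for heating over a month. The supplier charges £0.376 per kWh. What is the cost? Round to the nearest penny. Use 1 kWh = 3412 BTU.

94100 BTU × (0.00029308 kWh/BTU) = 27.58 kWh
Cost = 27.58 kWh × £0.376/kWh = £10.37

£10.37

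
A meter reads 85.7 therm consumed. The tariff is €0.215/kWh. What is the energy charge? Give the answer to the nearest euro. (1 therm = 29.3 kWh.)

€540

85.7 therm × (29.3 kWh/therm) = 2,511 kWh
Cost = 2,511 kWh × €0.215/kWh = €539.87 ≈ €540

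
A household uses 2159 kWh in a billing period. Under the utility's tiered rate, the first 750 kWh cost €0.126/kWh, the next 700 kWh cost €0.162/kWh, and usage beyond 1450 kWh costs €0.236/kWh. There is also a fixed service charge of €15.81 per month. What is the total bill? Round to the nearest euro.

First 750 kWh × €0.126 = €94.50
Next 700 kWh × €0.162 = €113.40
Remaining 709 kWh × €0.236 = €167.32
Energy charge = €375.22; + service €15.81 = €391.03 ≈ €391

€391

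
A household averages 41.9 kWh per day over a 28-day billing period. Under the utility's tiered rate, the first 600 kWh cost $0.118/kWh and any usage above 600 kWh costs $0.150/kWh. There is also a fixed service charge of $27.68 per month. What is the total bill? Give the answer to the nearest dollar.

Usage = 41.9 kWh/day × 28 days = 1173.2 kWh
First 600 kWh × $0.118 = $70.80
Remaining 573.2 kWh × $0.150 = $85.98
Energy charge = $156.78; + service $27.68 = $184.46 ≈ $184

$184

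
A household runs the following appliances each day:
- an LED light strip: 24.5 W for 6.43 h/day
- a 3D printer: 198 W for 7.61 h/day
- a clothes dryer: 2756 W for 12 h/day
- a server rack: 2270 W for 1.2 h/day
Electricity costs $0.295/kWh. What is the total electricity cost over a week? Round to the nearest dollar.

LED light strip: 24.5 W × 6.43 h × 7 d = 1,103 Wh = 1.103 kWh
3D printer: 198 W × 7.61 h × 7 d = 10,547 Wh = 10.55 kWh
clothes dryer: 2756 W × 12 h × 7 d = 231,504 Wh = 231.5 kWh
server rack: 2270 W × 1.2 h × 7 d = 19,068 Wh = 19.07 kWh
Total energy = 1.103 + 10.55 + 231.5 + 19.07 = 262.2 kWh
Cost = 262.2 kWh × $0.295 = $77.36 ≈ $77

$77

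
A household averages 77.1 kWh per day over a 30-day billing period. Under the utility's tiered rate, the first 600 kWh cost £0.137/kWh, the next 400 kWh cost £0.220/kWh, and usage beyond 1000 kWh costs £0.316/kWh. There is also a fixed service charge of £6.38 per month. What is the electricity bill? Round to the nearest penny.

Usage = 77.1 kWh/day × 30 days = 2313 kWh
First 600 kWh × £0.137 = £82.20
Next 400 kWh × £0.220 = £88.00
Remaining 1313 kWh × £0.316 = £414.91
Energy charge = £585.11; + service £6.38 = £591.49

£591.49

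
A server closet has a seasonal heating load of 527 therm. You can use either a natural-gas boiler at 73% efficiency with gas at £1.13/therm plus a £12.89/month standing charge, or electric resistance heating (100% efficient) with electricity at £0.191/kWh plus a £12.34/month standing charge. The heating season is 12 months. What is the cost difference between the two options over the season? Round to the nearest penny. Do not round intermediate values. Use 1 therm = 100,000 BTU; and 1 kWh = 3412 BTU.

Heat load = 527 therm × 100,000 = 52,700,000 BTU
Gas: input = 52,700,000 / 0.730 = 72,191,781 BTU = 721.9 therm → 721.9 × £1.13 = £815.77; + 12 × £12.89 standing = £970.45
Electric: 52,700,000 BTU / 3412 = 15,450 kWh → × £0.191 = £2,950.09; + 12 × £12.34 standing = £3,098.17
Difference = |£970.45 − £3,098.17| = £2,127.72

£2127.72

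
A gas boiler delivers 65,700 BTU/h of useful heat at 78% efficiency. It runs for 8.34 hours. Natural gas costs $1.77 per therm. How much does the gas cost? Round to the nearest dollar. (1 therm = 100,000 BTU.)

$12

Heat delivered = 65,700 BTU/h × 8.34 h = 547,938 BTU
Gas input = 547,938 / 0.78 = 702,485 BTU
= 702,485 / 100,000 = 7.025 therm
Cost = 7.025 × $1.77/therm = $12.43 ≈ $12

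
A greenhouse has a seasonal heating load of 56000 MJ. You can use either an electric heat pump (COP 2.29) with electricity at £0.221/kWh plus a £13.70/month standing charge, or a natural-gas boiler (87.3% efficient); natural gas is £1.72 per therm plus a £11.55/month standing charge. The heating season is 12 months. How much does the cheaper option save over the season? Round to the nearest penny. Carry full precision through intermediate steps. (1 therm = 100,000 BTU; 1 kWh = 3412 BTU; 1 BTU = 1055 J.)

£481.35

Heat load = 56000 MJ = 56,000,000,000 J / 1055 = 53,080,569 BTU
Gas: input = 53,080,569 / 0.873 = 60,802,484 BTU = 608 therm → 608 × £1.72 = £1,045.80; + 12 × £11.55 standing = £1,184.40
Heat pump: 53,080,569 BTU / 3412 = 15,560 kWh heat; / 2.29 = 6,793 kWh in → × £0.221 = £1,501.35; + 12 × £13.70 standing = £1,665.75
Difference = |£1,184.40 − £1,665.75| = £481.35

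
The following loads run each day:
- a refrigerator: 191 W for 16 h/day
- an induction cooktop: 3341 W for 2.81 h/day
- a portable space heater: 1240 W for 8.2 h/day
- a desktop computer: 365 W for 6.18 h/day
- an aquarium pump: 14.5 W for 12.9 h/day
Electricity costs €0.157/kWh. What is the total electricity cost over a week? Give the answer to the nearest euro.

refrigerator: 191 W × 16 h × 7 d = 21,392 Wh = 21.39 kWh
induction cooktop: 3341 W × 2.81 h × 7 d = 65,717 Wh = 65.72 kWh
portable space heater: 1240 W × 8.2 h × 7 d = 71,176 Wh = 71.18 kWh
desktop computer: 365 W × 6.18 h × 7 d = 15,790 Wh = 15.79 kWh
aquarium pump: 14.5 W × 12.9 h × 7 d = 1,309 Wh = 1.309 kWh
Total energy = 21.39 + 65.72 + 71.18 + 15.79 + 1.309 = 175.4 kWh
Cost = 175.4 kWh × €0.157 = €27.54 ≈ €28

€28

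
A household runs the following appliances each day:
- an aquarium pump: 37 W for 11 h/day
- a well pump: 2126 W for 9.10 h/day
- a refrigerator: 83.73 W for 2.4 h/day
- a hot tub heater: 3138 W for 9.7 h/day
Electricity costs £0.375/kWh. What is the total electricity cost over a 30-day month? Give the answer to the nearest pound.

aquarium pump: 37 W × 11 h × 30 d = 12,210 Wh = 12.21 kWh
well pump: 2126 W × 9.10 h × 30 d = 580,398 Wh = 580.4 kWh
refrigerator: 83.73 W × 2.4 h × 30 d = 6,029 Wh = 6.029 kWh
hot tub heater: 3138 W × 9.7 h × 30 d = 913,158 Wh = 913.2 kWh
Total energy = 12.21 + 580.4 + 6.029 + 913.2 = 1,512 kWh
Cost = 1,512 kWh × £0.375 = £566.92 ≈ £567

£567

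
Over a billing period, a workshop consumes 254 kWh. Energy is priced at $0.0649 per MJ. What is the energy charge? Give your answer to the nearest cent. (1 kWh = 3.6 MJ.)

$59.34

254 kWh × (3.6 MJ/kWh) = 914.4 MJ
Cost = 914.4 MJ × $0.0649/MJ = $59.34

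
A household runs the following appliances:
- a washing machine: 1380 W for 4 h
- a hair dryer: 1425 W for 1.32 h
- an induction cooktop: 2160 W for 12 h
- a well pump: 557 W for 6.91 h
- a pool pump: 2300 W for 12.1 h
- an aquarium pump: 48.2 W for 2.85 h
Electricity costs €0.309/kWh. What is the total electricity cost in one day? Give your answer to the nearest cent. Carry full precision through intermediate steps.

washing machine: 1380 W × 4 h = 5,520 Wh = 5.52 kWh
hair dryer: 1425 W × 1.32 h = 1,881 Wh = 1.881 kWh
induction cooktop: 2160 W × 12 h = 25,920 Wh = 25.92 kWh
well pump: 557 W × 6.91 h = 3,849 Wh = 3.849 kWh
pool pump: 2300 W × 12.1 h = 27,830 Wh = 27.83 kWh
aquarium pump: 48.2 W × 2.85 h = 137 Wh = 0.1374 kWh
Total energy = 5.52 + 1.881 + 25.92 + 3.849 + 27.83 + 0.1374 = 65.14 kWh
Cost = 65.14 kWh × €0.309 = €20.13

€20.13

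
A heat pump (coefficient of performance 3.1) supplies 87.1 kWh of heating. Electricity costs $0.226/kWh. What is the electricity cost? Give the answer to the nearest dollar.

Electrical input = 87.1 kWh / 3.1 = 28.1 kWh
Cost = 28.1 × $0.226/kWh = $6.35 ≈ $6

$6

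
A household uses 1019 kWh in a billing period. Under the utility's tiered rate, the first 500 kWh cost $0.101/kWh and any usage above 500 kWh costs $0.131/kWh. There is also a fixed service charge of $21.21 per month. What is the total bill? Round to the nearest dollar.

First 500 kWh × $0.101 = $50.50
Remaining 519 kWh × $0.131 = $67.99
Energy charge = $118.49; + service $21.21 = $139.70 ≈ $140

$140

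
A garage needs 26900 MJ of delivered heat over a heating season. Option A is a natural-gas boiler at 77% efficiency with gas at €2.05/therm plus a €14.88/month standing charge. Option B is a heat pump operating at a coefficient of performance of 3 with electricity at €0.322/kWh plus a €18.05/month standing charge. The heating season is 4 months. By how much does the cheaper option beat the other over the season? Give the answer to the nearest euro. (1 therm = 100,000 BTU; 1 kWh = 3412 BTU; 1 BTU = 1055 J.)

€136

Heat load = 26900 MJ = 26,900,000,000 J / 1055 = 25,497,630 BTU
Gas: input = 25,497,630 / 0.77 = 33,113,806 BTU = 331.1 therm → 331.1 × €2.05 = €678.83; + 4 × €14.88 standing = €738.35
Heat pump: 25,497,630 BTU / 3412 = 7,473 kWh heat; / 3 = 2,491 kWh in → × €0.322 = €802.09; + 4 × €18.05 standing = €874.29
Difference = |€738.35 − €874.29| = €135.94 ≈ €136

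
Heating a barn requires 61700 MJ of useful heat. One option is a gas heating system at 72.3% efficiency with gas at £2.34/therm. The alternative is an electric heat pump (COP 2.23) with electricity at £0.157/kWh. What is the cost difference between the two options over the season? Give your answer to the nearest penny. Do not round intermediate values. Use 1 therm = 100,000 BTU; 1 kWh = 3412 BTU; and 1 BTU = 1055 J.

Heat load = 61700 MJ = 61,700,000,000 J / 1055 = 58,483,412 BTU
Gas: input = 58,483,412 / 0.723 = 80,889,920 BTU = 808.9 therm → 808.9 × £2.34 = £1,892.82
Heat pump: 58,483,412 BTU / 3412 = 17,140 kWh heat; / 2.23 = 7,686 kWh in → × £0.157 = £1,206.75
Difference = |£1,892.82 − £1,206.75| = £686.07

£686.07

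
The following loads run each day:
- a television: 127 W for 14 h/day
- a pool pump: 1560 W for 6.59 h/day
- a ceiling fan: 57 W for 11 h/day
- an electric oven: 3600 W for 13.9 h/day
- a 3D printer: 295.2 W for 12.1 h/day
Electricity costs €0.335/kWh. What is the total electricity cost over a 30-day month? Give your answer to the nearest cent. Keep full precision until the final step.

television: 127 W × 14 h × 30 d = 53,340 Wh = 53.34 kWh
pool pump: 1560 W × 6.59 h × 30 d = 308,412 Wh = 308.4 kWh
ceiling fan: 57 W × 11 h × 30 d = 18,810 Wh = 18.81 kWh
electric oven: 3600 W × 13.9 h × 30 d = 1,501,200 Wh = 1,501 kWh
3D printer: 295.2 W × 12.1 h × 30 d = 107,158 Wh = 107.2 kWh
Total energy = 53.34 + 308.4 + 18.81 + 1,501 + 107.2 = 1,989 kWh
Cost = 1,989 kWh × €0.335 = €666.29

€666.29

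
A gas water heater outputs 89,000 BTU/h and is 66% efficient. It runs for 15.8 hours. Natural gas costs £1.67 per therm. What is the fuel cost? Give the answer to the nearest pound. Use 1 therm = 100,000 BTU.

£36

Heat delivered = 89,000 BTU/h × 15.8 h = 1,406,200 BTU
Gas input = 1,406,200 / 0.66 = 2,130,606 BTU
= 2,130,606 / 100,000 = 21.31 therm
Cost = 21.31 × £1.67/therm = £35.58 ≈ £36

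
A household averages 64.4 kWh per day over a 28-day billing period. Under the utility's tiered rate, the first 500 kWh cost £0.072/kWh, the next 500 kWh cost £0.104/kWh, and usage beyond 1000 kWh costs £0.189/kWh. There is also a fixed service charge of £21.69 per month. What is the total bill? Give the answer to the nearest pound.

£261

Usage = 64.4 kWh/day × 28 days = 1803.2 kWh
First 500 kWh × £0.072 = £36.00
Next 500 kWh × £0.104 = £52.00
Remaining 803.2 kWh × £0.189 = £151.80
Energy charge = £239.80; + service £21.69 = £261.49 ≈ £261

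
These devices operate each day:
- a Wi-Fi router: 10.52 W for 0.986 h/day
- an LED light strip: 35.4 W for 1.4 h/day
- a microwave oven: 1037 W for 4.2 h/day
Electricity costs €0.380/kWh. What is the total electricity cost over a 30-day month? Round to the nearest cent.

Wi-Fi router: 10.52 W × 0.986 h × 30 d = 311 Wh = 0.3112 kWh
LED light strip: 35.4 W × 1.4 h × 30 d = 1,487 Wh = 1.487 kWh
microwave oven: 1037 W × 4.2 h × 30 d = 130,662 Wh = 130.7 kWh
Total energy = 0.3112 + 1.487 + 130.7 = 132.5 kWh
Cost = 132.5 kWh × €0.380 = €50.33

€50.33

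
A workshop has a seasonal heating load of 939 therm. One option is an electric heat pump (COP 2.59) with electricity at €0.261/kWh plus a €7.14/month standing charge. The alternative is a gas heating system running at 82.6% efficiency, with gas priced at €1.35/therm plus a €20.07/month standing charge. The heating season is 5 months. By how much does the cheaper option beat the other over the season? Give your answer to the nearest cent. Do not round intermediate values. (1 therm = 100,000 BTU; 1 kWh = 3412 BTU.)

€1173.97

Heat load = 939 therm × 100,000 = 93,900,000 BTU
Gas: input = 93,900,000 / 0.826 = 113,680,387 BTU = 1,137 therm → 1,137 × €1.35 = €1,534.69; + 5 × €20.07 standing = €1,635.04
Heat pump: 93,900,000 BTU / 3412 = 27,520 kWh heat; / 2.59 = 10,630 kWh in → × €0.261 = €2,773.30; + 5 × €7.14 standing = €2,809.00
Difference = |€1,635.04 − €2,809.00| = €1,173.97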